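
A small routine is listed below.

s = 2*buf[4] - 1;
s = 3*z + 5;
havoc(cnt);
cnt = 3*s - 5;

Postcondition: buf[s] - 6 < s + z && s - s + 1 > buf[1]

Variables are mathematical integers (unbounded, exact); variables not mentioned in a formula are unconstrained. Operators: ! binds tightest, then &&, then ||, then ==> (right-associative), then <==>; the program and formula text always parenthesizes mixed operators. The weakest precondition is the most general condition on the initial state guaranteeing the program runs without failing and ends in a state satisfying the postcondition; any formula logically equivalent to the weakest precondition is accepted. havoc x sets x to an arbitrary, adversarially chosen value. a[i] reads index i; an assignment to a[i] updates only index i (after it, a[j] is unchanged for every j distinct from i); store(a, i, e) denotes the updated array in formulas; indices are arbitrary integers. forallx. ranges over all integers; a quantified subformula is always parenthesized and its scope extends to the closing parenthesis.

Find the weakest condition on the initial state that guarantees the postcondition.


Working backward. After the program, the postcondition buf[s] - 6 < s + z && s - s + 1 > buf[1] must hold; in canonical form it is buf[s] < s + z + 6 && buf[1] < 1.
Before cnt := 3*s - 5: buf[s] < s + z + 6 && buf[1] < 1
Before havoc cnt: buf[s] < s + z + 6 && buf[1] < 1
Before s := 3*z + 5: buf[3*z + 5] < 4*z + 11 && buf[1] < 1
Before s := 2*buf[4] - 1: buf[3*z + 5] < 4*z + 11 && buf[1] < 1
Answer: WP = buf[3*z + 5] < 4*z + 11 && buf[1] < 1


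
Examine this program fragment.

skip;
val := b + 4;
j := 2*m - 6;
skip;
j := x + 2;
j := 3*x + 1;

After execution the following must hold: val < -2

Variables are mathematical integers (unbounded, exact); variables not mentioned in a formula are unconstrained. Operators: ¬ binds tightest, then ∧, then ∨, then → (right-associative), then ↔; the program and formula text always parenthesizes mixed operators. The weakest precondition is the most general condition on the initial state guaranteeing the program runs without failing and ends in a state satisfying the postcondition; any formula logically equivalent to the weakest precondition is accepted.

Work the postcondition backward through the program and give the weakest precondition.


Working backward. After the program, val < -2 must hold.
Before j := 3*x + 1: val < -2
Before j := x + 2: val < -2
Before skip: val < -2
Before j := 2*m - 6: val < -2
Before val := b + 4: b < -6
Before skip: b < -6
Answer: WP = b < -6


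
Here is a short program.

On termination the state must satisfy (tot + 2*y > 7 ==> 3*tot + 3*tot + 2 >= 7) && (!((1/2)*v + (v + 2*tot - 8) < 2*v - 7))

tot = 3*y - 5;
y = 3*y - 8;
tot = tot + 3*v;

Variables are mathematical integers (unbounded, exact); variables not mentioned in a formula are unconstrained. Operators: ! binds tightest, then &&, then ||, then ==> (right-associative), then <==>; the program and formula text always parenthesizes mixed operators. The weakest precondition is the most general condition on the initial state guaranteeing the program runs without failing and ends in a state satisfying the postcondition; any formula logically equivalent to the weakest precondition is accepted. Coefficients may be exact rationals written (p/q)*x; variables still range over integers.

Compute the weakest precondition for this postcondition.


Working backward. After the program, the postcondition (tot + 2*y > 7 ==> 3*tot + 3*tot + 2 >= 7) && (!((1/2)*v + (v + 2*tot - 8) < 2*v - 7)) must hold; in canonical form it is (tot + 2*y > 7 ==> 6*tot >= 5) && (!(2*tot < (1/2)*v + 1)).
Before tot := tot + 3*v: (tot + 3*v + 2*y > 7 ==> 6*tot + 18*v >= 5) && (!(2*tot + (11/2)*v < 1))
Before y := 3*y - 8: (tot + 3*v + 6*y > 23 ==> 6*tot + 18*v >= 5) && (!(2*tot + (11/2)*v < 1))
Before tot := 3*y - 5: (3*v + 9*y > 28 ==> 18*v + 18*y >= 35) && (!((11/2)*v + 6*y < 11))
Answer: WP = (3*v + 9*y > 28 ==> 18*v + 18*y >= 35) && (!((11/2)*v + 6*y < 11))


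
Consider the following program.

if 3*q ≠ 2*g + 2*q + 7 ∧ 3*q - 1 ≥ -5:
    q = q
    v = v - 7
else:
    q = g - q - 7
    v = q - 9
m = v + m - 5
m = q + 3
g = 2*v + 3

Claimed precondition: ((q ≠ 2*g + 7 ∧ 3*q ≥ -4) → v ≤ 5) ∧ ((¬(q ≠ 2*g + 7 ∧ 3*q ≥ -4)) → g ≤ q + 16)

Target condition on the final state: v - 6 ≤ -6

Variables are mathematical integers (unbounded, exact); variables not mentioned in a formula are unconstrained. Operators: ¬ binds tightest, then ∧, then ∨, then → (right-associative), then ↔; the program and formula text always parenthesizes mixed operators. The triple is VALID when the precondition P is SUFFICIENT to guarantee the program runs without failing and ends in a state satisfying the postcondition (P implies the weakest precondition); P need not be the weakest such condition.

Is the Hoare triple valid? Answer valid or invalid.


Working backward. After the program, the postcondition v - 6 ≤ -6 must hold; in canonical form it is v ≤ 0.
Before g := 2*v + 3: v ≤ 0
Before m := q + 3: v ≤ 0
Before m := v + m - 5: v ≤ 0
Then branch requires v ≤ 7; else branch requires g ≤ q + 16.
Before the if: ((q ≠ 2*g + 7 ∧ 3*q ≥ -4) → v ≤ 7) ∧ ((¬(q ≠ 2*g + 7 ∧ 3*q ≥ -4)) → g ≤ q + 16)
The weakest precondition is ((q ≠ 2*g + 7 ∧ 3*q ≥ -4) → v ≤ 7) ∧ ((¬(q ≠ 2*g + 7 ∧ 3*q ≥ -4)) → g ≤ q + 16).
Check whether ((q ≠ 2*g + 7 ∧ 3*q ≥ -4) → v ≤ 5) ∧ ((¬(q ≠ 2*g + 7 ∧ 3*q ≥ -4)) → g ≤ q + 16) implies it.
Every state satisfying the precondition satisfies the weakest precondition: the implication holds.
Answer: valid


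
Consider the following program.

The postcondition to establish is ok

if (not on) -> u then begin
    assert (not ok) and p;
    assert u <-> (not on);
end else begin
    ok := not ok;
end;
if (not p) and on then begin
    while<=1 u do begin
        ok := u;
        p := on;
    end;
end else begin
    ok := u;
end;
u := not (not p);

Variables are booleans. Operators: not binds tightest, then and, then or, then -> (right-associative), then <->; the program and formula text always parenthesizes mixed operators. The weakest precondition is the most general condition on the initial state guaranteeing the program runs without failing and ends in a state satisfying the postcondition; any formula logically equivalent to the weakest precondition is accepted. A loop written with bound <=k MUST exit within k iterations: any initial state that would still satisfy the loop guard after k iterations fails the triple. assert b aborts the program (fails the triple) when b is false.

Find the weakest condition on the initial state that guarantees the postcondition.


Working backward. After the program, ok must hold.
Before u := not (not p): ok
Then branch requires (not u) and ((not u) -> ok); else branch requires u.
Before the if: (((not p) and on) -> ((not u) and ((not u) -> ok))) and ((not ((not p) and on)) -> u)
Then branch requires (not ok) and p and (u <-> (not on)) and (((not p) and on) -> ((not u) and ((not u) -> ok))) and ((not ((not p) and on)) -> u); else branch requires (((not p) and on) -> ((not u) and ((not u) -> (not ok)))) and ((not ((not p) and on)) -> u).
Before the if: (((not on) -> u) -> ((not ok) and p and (u <-> (not on)) and (((not p) and on) -> ((not u) and ((not u) -> ok))) and ((not ((not p) and on)) -> u))) and ((not ((not on) -> u)) -> ((((not p) and on) -> ((not u) and ((not u) -> (not ok)))) and ((not ((not p) and on)) -> u)))
Answer: WP = (((not on) -> u) -> ((not ok) and p and (u <-> (not on)) and (((not p) and on) -> ((not u) and ((not u) -> ok))) and ((not ((not p) and on)) -> u))) and ((not ((not on) -> u)) -> ((((not p) and on) -> ((not u) and ((not u) -> (not ok)))) and ((not ((not p) and on)) -> u)))


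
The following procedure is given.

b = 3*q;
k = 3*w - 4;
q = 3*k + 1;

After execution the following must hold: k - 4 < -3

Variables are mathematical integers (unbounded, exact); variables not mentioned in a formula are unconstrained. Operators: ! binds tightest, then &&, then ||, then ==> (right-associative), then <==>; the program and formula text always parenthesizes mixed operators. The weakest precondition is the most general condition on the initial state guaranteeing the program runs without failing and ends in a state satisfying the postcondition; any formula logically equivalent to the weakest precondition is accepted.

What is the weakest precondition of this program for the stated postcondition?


Working backward. After the program, the postcondition k - 4 < -3 must hold; in canonical form it is k < 1.
Before q := 3*k + 1: k < 1
Before k := 3*w - 4: 3*w < 5
Before b := 3*q: 3*w < 5
Answer: WP = 3*w < 5


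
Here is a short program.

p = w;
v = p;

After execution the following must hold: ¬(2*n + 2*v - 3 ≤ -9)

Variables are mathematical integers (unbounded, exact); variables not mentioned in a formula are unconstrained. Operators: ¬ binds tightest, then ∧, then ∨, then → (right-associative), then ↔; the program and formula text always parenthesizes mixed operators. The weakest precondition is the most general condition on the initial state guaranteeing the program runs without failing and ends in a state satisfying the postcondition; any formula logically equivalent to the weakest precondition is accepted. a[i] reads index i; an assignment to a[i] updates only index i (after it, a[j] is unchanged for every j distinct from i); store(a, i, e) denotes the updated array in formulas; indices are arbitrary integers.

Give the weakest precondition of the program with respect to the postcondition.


Working backward. After the program, the postcondition ¬(2*n + 2*v - 3 ≤ -9) must hold; in canonical form it is ¬(2*n + 2*v ≤ -6).
Before v := p: ¬(2*n + 2*p ≤ -6)
Before p := w: ¬(2*n + 2*w ≤ -6)
Answer: WP = ¬(2*n + 2*w ≤ -6)


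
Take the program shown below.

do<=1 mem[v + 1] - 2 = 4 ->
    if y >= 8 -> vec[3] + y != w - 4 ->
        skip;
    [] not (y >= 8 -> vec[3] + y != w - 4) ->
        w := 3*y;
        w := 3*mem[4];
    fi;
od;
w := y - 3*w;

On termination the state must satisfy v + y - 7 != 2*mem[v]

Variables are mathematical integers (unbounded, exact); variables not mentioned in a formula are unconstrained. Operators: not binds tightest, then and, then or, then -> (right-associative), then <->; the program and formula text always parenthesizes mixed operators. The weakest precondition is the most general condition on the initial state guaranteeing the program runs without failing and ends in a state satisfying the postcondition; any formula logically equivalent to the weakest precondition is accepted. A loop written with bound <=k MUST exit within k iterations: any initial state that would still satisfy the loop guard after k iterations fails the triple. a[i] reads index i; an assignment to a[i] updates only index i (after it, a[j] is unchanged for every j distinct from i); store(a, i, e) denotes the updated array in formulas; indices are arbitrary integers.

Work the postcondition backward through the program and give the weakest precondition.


Working backward. After the program, the postcondition v + y - 7 != 2*mem[v] must hold; in canonical form it is v + y != 2*mem[v] + 7.
Before w := y - 3*w: v + y != 2*mem[v] + 7
Before the loop (bound <=1), unroll the exhaustion recursion (WP_0 = exit-now case; WP_j = one more guarded iteration, up to j = 1):
  WP_0: (not (mem[v + 1] = 6)) and v + y != 2*mem[v] + 7
  WP_1: (mem[v + 1] = 6 -> (((y >= 8 -> vec[3] + y != w - 4) -> ((not (mem[v + 1] = 6)) and v + y != 2*mem[v] + 7)) and ((not (y >= 8 -> vec[3] + y != w - 4)) -> ((not (mem[v + 1] = 6)) and v + y != 2*mem[v] + 7)))) and ((not (mem[v + 1] = 6)) -> v + y != 2*mem[v] + 7)
So before the loop: (mem[v + 1] = 6 -> (((y >= 8 -> vec[3] + y != w - 4) -> ((not (mem[v + 1] = 6)) and v + y != 2*mem[v] + 7)) and ((not (y >= 8 -> vec[3] + y != w - 4)) -> ((not (mem[v + 1] = 6)) and v + y != 2*mem[v] + 7)))) and ((not (mem[v + 1] = 6)) -> v + y != 2*mem[v] + 7)
Answer: WP = (mem[v + 1] = 6 -> (((y >= 8 -> vec[3] + y != w - 4) -> ((not (mem[v + 1] = 6)) and v + y != 2*mem[v] + 7)) and ((not (y >= 8 -> vec[3] + y != w - 4)) -> ((not (mem[v + 1] = 6)) and v + y != 2*mem[v] + 7)))) and ((not (mem[v + 1] = 6)) -> v + y != 2*mem[v] + 7)


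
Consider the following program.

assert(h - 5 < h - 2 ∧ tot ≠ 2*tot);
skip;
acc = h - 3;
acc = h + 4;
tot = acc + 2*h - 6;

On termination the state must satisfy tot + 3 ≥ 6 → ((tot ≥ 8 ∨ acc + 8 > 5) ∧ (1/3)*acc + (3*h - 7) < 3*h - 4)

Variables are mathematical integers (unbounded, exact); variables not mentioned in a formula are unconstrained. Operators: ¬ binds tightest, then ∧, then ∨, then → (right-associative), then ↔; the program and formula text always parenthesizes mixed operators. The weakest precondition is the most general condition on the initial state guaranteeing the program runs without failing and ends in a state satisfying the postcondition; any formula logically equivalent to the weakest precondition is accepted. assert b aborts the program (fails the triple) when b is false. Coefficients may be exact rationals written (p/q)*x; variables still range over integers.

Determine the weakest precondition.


Working backward. After the program, the postcondition tot + 3 ≥ 6 → ((tot ≥ 8 ∨ acc + 8 > 5) ∧ (1/3)*acc + (3*h - 7) < 3*h - 4) must hold; in canonical form it is tot ≥ 3 → ((tot ≥ 8 ∨ acc > -3) ∧ (1/3)*acc < 3).
Before tot := acc + 2*h - 6: acc + 2*h ≥ 9 → ((acc + 2*h ≥ 14 ∨ acc > -3) ∧ (1/3)*acc < 3)
Before acc := h + 4: 3*h ≥ 5 → ((3*h ≥ 10 ∨ h > -7) ∧ (1/3)*h < 5/3)
Before acc := h - 3: 3*h ≥ 5 → ((3*h ≥ 10 ∨ h > -7) ∧ (1/3)*h < 5/3)
Before skip: 3*h ≥ 5 → ((3*h ≥ 10 ∨ h > -7) ∧ (1/3)*h < 5/3)
Before assert h - 5 < h - 2 ∧ tot ≠ 2*tot: tot ≠ 0 ∧ (3*h ≥ 5 → ((3*h ≥ 10 ∨ h > -7) ∧ (1/3)*h < 5/3))
Answer: WP = tot ≠ 0 ∧ (3*h ≥ 5 → ((3*h ≥ 10 ∨ h > -7) ∧ (1/3)*h < 5/3))


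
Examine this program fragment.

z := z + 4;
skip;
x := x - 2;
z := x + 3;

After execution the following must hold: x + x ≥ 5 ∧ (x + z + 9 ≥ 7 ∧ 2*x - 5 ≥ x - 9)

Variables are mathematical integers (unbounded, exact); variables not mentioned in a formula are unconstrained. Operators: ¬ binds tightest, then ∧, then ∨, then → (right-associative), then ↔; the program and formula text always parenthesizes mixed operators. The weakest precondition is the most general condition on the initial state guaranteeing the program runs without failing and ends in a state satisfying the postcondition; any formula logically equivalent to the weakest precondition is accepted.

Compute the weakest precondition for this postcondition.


Working backward. After the program, the postcondition x + x ≥ 5 ∧ (x + z + 9 ≥ 7 ∧ 2*x - 5 ≥ x - 9) must hold; in canonical form it is 2*x ≥ 5 ∧ x + z ≥ -2 ∧ x ≥ -4.
Before z := x + 3: 2*x ≥ 5 ∧ 2*x ≥ -5 ∧ x ≥ -4
Before x := x - 2: 2*x ≥ 9 ∧ 2*x ≥ -1 ∧ x ≥ -2
Before skip: 2*x ≥ 9 ∧ 2*x ≥ -1 ∧ x ≥ -2
Before z := z + 4: 2*x ≥ 9 ∧ 2*x ≥ -1 ∧ x ≥ -2
Answer: WP = 2*x ≥ 9 ∧ 2*x ≥ -1 ∧ x ≥ -2


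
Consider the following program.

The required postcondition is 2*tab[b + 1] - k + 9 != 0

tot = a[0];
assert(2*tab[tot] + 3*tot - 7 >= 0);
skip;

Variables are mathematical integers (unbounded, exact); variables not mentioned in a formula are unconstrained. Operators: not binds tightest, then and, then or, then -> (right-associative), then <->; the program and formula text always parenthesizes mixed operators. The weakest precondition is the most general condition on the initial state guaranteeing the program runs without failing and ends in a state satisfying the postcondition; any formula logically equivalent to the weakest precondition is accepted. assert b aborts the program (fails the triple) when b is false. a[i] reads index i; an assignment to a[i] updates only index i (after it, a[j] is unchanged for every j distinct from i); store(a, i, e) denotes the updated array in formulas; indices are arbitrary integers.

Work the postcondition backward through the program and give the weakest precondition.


Working backward. After the program, the postcondition 2*tab[b + 1] - k + 9 != 0 must hold; in canonical form it is 2*tab[b + 1] != k - 9.
Before skip: 2*tab[b + 1] != k - 9
Before assert 2*tab[tot] + 3*tot - 7 >= 0: 2*tab[tot] + 3*tot >= 7 and 2*tab[b + 1] != k - 9
Before tot := a[0]: 3*a[0] + 2*tab[a[0]] >= 7 and 2*tab[b + 1] != k - 9
Answer: WP = 3*a[0] + 2*tab[a[0]] >= 7 and 2*tab[b + 1] != k - 9


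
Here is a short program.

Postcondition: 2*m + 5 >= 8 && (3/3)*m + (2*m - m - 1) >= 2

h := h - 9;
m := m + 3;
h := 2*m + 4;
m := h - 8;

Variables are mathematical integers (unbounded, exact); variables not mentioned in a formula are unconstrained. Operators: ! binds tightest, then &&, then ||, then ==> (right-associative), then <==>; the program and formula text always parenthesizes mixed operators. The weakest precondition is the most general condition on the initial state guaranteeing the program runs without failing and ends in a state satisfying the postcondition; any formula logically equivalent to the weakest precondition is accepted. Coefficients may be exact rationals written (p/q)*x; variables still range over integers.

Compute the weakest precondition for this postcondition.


Working backward. After the program, the postcondition 2*m + 5 >= 8 && (3/3)*m + (2*m - m - 1) >= 2 must hold; in canonical form it is 2*m >= 3.
Before m := h - 8: 2*h >= 19
Before h := 2*m + 4: 4*m >= 11
Before m := m + 3: 4*m >= -1
Before h := h - 9: 4*m >= -1
Answer: WP = 4*m >= -1


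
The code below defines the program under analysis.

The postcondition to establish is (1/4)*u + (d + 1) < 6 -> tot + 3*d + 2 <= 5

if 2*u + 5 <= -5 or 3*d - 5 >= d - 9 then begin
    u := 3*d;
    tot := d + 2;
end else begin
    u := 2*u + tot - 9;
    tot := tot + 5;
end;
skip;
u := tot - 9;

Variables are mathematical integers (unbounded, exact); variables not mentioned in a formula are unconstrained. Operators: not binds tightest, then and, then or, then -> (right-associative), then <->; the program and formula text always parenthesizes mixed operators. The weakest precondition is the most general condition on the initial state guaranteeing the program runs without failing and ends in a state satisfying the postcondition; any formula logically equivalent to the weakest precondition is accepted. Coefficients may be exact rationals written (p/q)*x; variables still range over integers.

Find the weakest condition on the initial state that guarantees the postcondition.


Working backward. After the program, the postcondition (1/4)*u + (d + 1) < 6 -> tot + 3*d + 2 <= 5 must hold; in canonical form it is d + (1/4)*u < 5 -> 3*d + tot <= 3.
Before u := tot - 9: d + (1/4)*tot < 29/4 -> 3*d + tot <= 3
Before skip: d + (1/4)*tot < 29/4 -> 3*d + tot <= 3
Then branch requires (5/4)*d < 27/4 -> 4*d <= 1; else branch requires d + (1/4)*tot < 6 -> 3*d + tot <= -2.
Before the if: ((2*u <= -10 or 2*d >= -4) -> ((5/4)*d < 27/4 -> 4*d <= 1)) and ((not (2*u <= -10 or 2*d >= -4)) -> (d + (1/4)*tot < 6 -> 3*d + tot <= -2))
Answer: WP = ((2*u <= -10 or 2*d >= -4) -> ((5/4)*d < 27/4 -> 4*d <= 1)) and ((not (2*u <= -10 or 2*d >= -4)) -> (d + (1/4)*tot < 6 -> 3*d + tot <= -2))


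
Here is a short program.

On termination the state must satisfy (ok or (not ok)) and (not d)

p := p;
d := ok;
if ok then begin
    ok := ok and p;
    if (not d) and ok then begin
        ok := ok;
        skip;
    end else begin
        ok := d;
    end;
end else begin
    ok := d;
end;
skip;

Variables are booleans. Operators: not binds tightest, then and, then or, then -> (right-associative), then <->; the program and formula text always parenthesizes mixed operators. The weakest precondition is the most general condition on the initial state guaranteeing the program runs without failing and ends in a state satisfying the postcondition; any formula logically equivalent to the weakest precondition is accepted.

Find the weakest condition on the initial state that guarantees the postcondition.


Working backward. After the program, the postcondition (ok or (not ok)) and (not d) must hold; in canonical form it is not d.
Before skip: not d
Then branch requires (((not d) and ok and p) -> (not d)) and ((not ((not d) and ok and p)) -> (not d)); else branch requires not d.
Before the if: (ok -> ((((not d) and ok and p) -> (not d)) and ((not ((not d) and ok and p)) -> (not d)))) and ((not ok) -> (not d))
Before d := ok: ok -> (not ok)
Before p := p: ok -> (not ok)
Answer: WP = ok -> (not ok)


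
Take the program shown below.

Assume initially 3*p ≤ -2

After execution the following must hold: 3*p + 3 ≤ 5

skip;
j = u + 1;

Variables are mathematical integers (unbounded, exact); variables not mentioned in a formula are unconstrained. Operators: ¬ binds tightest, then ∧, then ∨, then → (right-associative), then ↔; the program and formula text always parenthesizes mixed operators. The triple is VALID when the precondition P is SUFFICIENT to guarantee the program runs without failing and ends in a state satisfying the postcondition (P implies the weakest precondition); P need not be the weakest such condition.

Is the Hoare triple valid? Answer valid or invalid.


Working backward. After the program, the postcondition 3*p + 3 ≤ 5 must hold; in canonical form it is 3*p ≤ 2.
Before j := u + 1: 3*p ≤ 2
Before skip: 3*p ≤ 2
The weakest precondition is 3*p ≤ 2.
Check whether 3*p ≤ -2 implies it.
Every state satisfying the precondition satisfies the weakest precondition: the implication holds.
Answer: valid


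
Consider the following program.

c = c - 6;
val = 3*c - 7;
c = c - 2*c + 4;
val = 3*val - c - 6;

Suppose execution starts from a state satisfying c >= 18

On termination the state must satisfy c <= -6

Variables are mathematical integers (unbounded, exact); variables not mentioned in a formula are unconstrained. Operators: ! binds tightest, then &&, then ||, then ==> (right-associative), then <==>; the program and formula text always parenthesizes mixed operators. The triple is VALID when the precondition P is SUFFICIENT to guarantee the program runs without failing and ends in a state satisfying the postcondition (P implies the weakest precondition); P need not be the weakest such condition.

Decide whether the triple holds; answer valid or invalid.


Working backward. After the program, c <= -6 must hold.
Before val := 3*val - c - 6: c <= -6
Before c := c - 2*c + 4: c >= 10
Before val := 3*c - 7: c >= 10
Before c := c - 6: c >= 16
The weakest precondition is c >= 16.
Check whether c >= 18 implies it.
Every state satisfying the precondition satisfies the weakest precondition: the implication holds.
Answer: valid


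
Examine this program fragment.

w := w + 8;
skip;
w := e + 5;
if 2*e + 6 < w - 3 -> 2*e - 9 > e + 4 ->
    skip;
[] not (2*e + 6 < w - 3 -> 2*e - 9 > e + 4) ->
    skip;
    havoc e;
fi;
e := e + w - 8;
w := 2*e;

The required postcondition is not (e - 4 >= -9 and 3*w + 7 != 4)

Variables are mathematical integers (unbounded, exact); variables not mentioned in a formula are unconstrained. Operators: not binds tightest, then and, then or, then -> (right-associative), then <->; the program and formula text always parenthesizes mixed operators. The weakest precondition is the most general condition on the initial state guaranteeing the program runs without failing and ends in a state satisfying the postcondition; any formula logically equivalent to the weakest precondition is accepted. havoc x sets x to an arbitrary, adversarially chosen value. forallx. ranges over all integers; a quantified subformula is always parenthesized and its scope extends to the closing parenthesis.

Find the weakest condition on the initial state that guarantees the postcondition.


Working backward. After the program, the postcondition not (e - 4 >= -9 and 3*w + 7 != 4) must hold; in canonical form it is not (e >= -5 and 3*w != -3).
Before w := 2*e: not (e >= -5 and 6*e != -3)
Before e := e + w - 8: not (e + w >= 3 and 6*e + 6*w != 45)
Then branch requires not (e + w >= 3 and 6*e + 6*w != 45); else branch requires forall e_1. (not (e_1 + w >= 3 and 6*e_1 + 6*w != 45)).
Before the if: ((2*e < w - 9 -> e > 13) -> (not (e + w >= 3 and 6*e + 6*w != 45))) and ((not (2*e < w - 9 -> e > 13)) -> (forall e_1. (not (e_1 + w >= 3 and 6*e_1 + 6*w != 45))))
Before w := e + 5: ((e < -4 -> e > 13) -> (not (2*e >= -2 and 12*e != 15))) and ((not (e < -4 -> e > 13)) -> (forall e_1. (not (e + e_1 >= -2 and 6*e + 6*e_1 != 15))))
Before skip: ((e < -4 -> e > 13) -> (not (2*e >= -2 and 12*e != 15))) and ((not (e < -4 -> e > 13)) -> (forall e_1. (not (e + e_1 >= -2 and 6*e + 6*e_1 != 15))))
Before w := w + 8: ((e < -4 -> e > 13) -> (not (2*e >= -2 and 12*e != 15))) and ((not (e < -4 -> e > 13)) -> (forall e_1. (not (e + e_1 >= -2 and 6*e + 6*e_1 != 15))))
Answer: WP = ((e < -4 -> e > 13) -> (not (2*e >= -2 and 12*e != 15))) and ((not (e < -4 -> e > 13)) -> (forall e_1. (not (e + e_1 >= -2 and 6*e + 6*e_1 != 15))))


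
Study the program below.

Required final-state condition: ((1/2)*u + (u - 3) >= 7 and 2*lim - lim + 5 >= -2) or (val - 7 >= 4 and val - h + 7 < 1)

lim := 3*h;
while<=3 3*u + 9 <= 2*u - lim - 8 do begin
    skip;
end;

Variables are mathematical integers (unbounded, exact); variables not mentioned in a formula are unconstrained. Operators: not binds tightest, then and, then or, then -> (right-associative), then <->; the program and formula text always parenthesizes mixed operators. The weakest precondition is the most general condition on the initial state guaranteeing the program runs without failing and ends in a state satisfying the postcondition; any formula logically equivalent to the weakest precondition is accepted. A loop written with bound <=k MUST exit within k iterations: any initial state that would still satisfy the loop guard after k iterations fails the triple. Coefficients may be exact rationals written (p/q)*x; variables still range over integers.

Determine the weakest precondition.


Working backward. After the program, the postcondition ((1/2)*u + (u - 3) >= 7 and 2*lim - lim + 5 >= -2) or (val - 7 >= 4 and val - h + 7 < 1) must hold; in canonical form it is ((3/2)*u >= 10 and lim >= -7) or (val >= 11 and val < h - 6).
Before the loop (bound <=3), unroll the exhaustion recursion (WP_0 = exit-now case; WP_j = one more guarded iteration, up to j = 3):
  WP_0: (not (lim + u <= -17)) and (((3/2)*u >= 10 and lim >= -7) or (val >= 11 and val < h - 6))
  WP_1: (lim + u <= -17 -> ((not (lim + u <= -17)) and (((3/2)*u >= 10 and lim >= -7) or (val >= 11 and val < h - 6)))) and ((not (lim + u <= -17)) -> (((3/2)*u >= 10 and lim >= -7) or (val >= 11 and val < h - 6)))
  WP_2: (lim + u <= -17 -> ((lim + u <= -17 -> ((not (lim + u <= -17)) and (((3/2)*u >= 10 and lim >= -7) or (val >= 11 and val < h - 6)))) and ((not (lim + u <= -17)) -> (((3/2)*u >= 10 and lim >= -7) or (val >= 11 and val < h - 6))))) and ((not (lim + u <= -17)) -> (((3/2)*u >= 10 and lim >= -7) or (val >= 11 and val < h - 6)))
  WP_3: (lim + u <= -17 -> ((lim + u <= -17 -> ((lim + u <= -17 -> ((not (lim + u <= -17)) and (((3/2)*u >= 10 and lim >= -7) or (val >= 11 and val < h - 6)))) and ((not (lim + u <= -17)) -> (((3/2)*u >= 10 and lim >= -7) or (val >= 11 and val < h - 6))))) and ((not (lim + u <= -17)) -> (((3/2)*u >= 10 and lim >= -7) or (val >= 11 and val < h - 6))))) and ((not (lim + u <= -17)) -> (((3/2)*u >= 10 and lim >= -7) or (val >= 11 and val < h - 6)))
So before the loop: (lim + u <= -17 -> ((lim + u <= -17 -> ((lim + u <= -17 -> ((not (lim + u <= -17)) and (((3/2)*u >= 10 and lim >= -7) or (val >= 11 and val < h - 6)))) and ((not (lim + u <= -17)) -> (((3/2)*u >= 10 and lim >= -7) or (val >= 11 and val < h - 6))))) and ((not (lim + u <= -17)) -> (((3/2)*u >= 10 and lim >= -7) or (val >= 11 and val < h - 6))))) and ((not (lim + u <= -17)) -> (((3/2)*u >= 10 and lim >= -7) or (val >= 11 and val < h - 6)))
Before lim := 3*h: (3*h + u <= -17 -> ((3*h + u <= -17 -> ((3*h + u <= -17 -> ((not (3*h + u <= -17)) and (((3/2)*u >= 10 and 3*h >= -7) or (val >= 11 and val < h - 6)))) and ((not (3*h + u <= -17)) -> (((3/2)*u >= 10 and 3*h >= -7) or (val >= 11 and val < h - 6))))) and ((not (3*h + u <= -17)) -> (((3/2)*u >= 10 and 3*h >= -7) or (val >= 11 and val < h - 6))))) and ((not (3*h + u <= -17)) -> (((3/2)*u >= 10 and 3*h >= -7) or (val >= 11 and val < h - 6)))
Answer: WP = (3*h + u <= -17 -> ((3*h + u <= -17 -> ((3*h + u <= -17 -> ((not (3*h + u <= -17)) and (((3/2)*u >= 10 and 3*h >= -7) or (val >= 11 and val < h - 6)))) and ((not (3*h + u <= -17)) -> (((3/2)*u >= 10 and 3*h >= -7) or (val >= 11 and val < h - 6))))) and ((not (3*h + u <= -17)) -> (((3/2)*u >= 10 and 3*h >= -7) or (val >= 11 and val < h - 6))))) and ((not (3*h + u <= -17)) -> (((3/2)*u >= 10 and 3*h >= -7) or (val >= 11 and val < h - 6)))


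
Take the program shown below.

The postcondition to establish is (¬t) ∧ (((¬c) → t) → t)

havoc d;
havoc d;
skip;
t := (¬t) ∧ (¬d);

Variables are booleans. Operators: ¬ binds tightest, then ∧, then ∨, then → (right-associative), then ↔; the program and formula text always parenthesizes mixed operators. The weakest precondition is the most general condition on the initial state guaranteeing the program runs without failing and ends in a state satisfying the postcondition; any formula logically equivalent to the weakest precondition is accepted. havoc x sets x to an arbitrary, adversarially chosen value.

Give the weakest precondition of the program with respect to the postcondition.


Working backward. After the program, (¬t) ∧ (((¬c) → t) → t) must hold.
Before t := (¬t) ∧ (¬d): (¬((¬t) ∧ (¬d))) ∧ (((¬c) → ((¬t) ∧ (¬d))) → ((¬t) ∧ (¬d)))
Before skip: (¬((¬t) ∧ (¬d))) ∧ (((¬c) → ((¬t) ∧ (¬d))) → ((¬t) ∧ (¬d)))
Before havoc d: (¬c) ∧ t ∧ (((¬c) → (¬t)) → (¬t))
Before havoc d: (¬c) ∧ t ∧ (((¬c) → (¬t)) → (¬t))
Answer: WP = (¬c) ∧ t ∧ (((¬c) → (¬t)) → (¬t))


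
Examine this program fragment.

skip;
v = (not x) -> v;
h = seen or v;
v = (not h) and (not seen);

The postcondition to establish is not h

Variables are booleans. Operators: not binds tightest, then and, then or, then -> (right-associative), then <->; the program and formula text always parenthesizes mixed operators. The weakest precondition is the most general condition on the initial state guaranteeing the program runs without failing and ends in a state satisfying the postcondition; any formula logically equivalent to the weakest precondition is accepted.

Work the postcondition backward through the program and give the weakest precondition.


Working backward. After the program, not h must hold.
Before v := (not h) and (not seen): not h
Before h := seen or v: not (seen or v)
Before v := (not x) -> v: not (seen or ((not x) -> v))
Before skip: not (seen or ((not x) -> v))
Answer: WP = not (seen or ((not x) -> v))


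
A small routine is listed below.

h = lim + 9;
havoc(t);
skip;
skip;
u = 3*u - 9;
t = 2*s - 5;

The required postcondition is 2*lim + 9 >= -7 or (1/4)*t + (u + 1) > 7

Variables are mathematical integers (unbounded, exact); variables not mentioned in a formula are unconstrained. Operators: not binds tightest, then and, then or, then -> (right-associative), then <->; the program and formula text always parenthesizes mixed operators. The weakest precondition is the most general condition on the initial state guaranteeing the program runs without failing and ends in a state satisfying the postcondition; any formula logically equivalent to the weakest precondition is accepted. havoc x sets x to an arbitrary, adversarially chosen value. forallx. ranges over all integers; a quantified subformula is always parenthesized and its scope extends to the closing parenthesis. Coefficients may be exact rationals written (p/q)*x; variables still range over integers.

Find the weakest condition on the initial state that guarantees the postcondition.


Working backward. After the program, the postcondition 2*lim + 9 >= -7 or (1/4)*t + (u + 1) > 7 must hold; in canonical form it is 2*lim >= -16 or (1/4)*t + u > 6.
Before t := 2*s - 5: 2*lim >= -16 or (1/2)*s + u > 29/4
Before u := 3*u - 9: 2*lim >= -16 or (1/2)*s + 3*u > 65/4
Before skip: 2*lim >= -16 or (1/2)*s + 3*u > 65/4
Before skip: 2*lim >= -16 or (1/2)*s + 3*u > 65/4
Before havoc t: 2*lim >= -16 or (1/2)*s + 3*u > 65/4
Before h := lim + 9: 2*lim >= -16 or (1/2)*s + 3*u > 65/4
Answer: WP = 2*lim >= -16 or (1/2)*s + 3*u > 65/4


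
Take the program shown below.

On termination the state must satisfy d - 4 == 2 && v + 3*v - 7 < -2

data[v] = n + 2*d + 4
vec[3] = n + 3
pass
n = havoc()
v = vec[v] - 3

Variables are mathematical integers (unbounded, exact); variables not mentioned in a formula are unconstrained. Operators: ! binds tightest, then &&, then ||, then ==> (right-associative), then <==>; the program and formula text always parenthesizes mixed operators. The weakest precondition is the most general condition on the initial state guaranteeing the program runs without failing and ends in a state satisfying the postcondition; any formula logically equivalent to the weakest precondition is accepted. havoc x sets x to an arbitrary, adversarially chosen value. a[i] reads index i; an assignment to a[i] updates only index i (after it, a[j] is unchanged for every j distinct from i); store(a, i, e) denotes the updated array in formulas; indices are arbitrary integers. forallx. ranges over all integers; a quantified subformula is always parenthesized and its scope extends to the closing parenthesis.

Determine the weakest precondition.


Working backward. After the program, the postcondition d - 4 == 2 && v + 3*v - 7 < -2 must hold; in canonical form it is d == 6 && 4*v < 5.
Before v := vec[v] - 3: d == 6 && 4*vec[v] < 17
Before havoc n: d == 6 && 4*vec[v] < 17
Before skip: d == 6 && 4*vec[v] < 17
Before vec[3] := n + 3: d == 6 && 4*store(vec, 3, n + 3)[v] < 17
Before data[v] := n + 2*d + 4: d == 6 && 4*store(vec, 3, n + 3)[v] < 17
Answer: WP = d == 6 && 4*store(vec, 3, n + 3)[v] < 17


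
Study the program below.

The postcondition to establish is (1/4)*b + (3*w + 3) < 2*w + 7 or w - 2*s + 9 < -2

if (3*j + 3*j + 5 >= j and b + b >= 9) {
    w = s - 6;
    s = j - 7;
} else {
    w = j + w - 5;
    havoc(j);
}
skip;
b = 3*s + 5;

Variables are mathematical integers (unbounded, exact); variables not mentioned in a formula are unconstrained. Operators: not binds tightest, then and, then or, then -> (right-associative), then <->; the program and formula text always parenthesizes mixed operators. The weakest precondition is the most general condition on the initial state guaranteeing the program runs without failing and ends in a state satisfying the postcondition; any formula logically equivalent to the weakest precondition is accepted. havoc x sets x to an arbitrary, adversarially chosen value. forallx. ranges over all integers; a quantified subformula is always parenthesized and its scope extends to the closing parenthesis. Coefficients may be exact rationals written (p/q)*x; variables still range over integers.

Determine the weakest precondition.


Working backward. After the program, the postcondition (1/4)*b + (3*w + 3) < 2*w + 7 or w - 2*s + 9 < -2 must hold; in canonical form it is (1/4)*b + w < 4 or w < 2*s - 11.
Before b := 3*s + 5: (3/4)*s + w < 11/4 or w < 2*s - 11
Before skip: (3/4)*s + w < 11/4 or w < 2*s - 11
Then branch requires (3/4)*j + s < 14 or s < 2*j - 19; else branch requires j + (3/4)*s + w < 31/4 or j + w < 2*s - 6.
Before the if: ((5*j >= -5 and 2*b >= 9) -> ((3/4)*j + s < 14 or s < 2*j - 19)) and ((not (5*j >= -5 and 2*b >= 9)) -> (j + (3/4)*s + w < 31/4 or j + w < 2*s - 6))
Answer: WP = ((5*j >= -5 and 2*b >= 9) -> ((3/4)*j + s < 14 or s < 2*j - 19)) and ((not (5*j >= -5 and 2*b >= 9)) -> (j + (3/4)*s + w < 31/4 or j + w < 2*s - 6))


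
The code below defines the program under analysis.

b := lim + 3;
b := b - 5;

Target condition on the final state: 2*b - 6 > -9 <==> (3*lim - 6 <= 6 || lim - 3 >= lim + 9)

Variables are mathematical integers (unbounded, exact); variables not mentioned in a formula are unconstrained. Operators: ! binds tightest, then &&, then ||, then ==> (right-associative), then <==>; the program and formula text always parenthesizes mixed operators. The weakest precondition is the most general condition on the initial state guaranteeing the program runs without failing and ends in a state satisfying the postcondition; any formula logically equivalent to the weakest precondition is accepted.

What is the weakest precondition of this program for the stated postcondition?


Working backward. After the program, the postcondition 2*b - 6 > -9 <==> (3*lim - 6 <= 6 || lim - 3 >= lim + 9) must hold; in canonical form it is 2*b > -3 <==> 3*lim <= 12.
Before b := b - 5: 2*b > 7 <==> 3*lim <= 12
Before b := lim + 3: 2*lim > 1 <==> 3*lim <= 12
Answer: WP = 2*lim > 1 <==> 3*lim <= 12


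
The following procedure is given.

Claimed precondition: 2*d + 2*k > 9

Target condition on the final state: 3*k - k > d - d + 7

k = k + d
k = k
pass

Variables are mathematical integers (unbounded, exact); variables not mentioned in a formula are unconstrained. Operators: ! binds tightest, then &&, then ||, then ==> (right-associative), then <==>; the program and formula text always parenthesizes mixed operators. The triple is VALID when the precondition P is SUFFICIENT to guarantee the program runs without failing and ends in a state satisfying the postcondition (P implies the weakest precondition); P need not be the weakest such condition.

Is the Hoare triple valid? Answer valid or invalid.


Working backward. After the program, the postcondition 3*k - k > d - d + 7 must hold; in canonical form it is 2*k > 7.
Before skip: 2*k > 7
Before k := k: 2*k > 7
Before k := k + d: 2*d + 2*k > 7
The weakest precondition is 2*d + 2*k > 7.
Check whether 2*d + 2*k > 9 implies it.
Every state satisfying the precondition satisfies the weakest precondition: the implication holds.
Answer: valid


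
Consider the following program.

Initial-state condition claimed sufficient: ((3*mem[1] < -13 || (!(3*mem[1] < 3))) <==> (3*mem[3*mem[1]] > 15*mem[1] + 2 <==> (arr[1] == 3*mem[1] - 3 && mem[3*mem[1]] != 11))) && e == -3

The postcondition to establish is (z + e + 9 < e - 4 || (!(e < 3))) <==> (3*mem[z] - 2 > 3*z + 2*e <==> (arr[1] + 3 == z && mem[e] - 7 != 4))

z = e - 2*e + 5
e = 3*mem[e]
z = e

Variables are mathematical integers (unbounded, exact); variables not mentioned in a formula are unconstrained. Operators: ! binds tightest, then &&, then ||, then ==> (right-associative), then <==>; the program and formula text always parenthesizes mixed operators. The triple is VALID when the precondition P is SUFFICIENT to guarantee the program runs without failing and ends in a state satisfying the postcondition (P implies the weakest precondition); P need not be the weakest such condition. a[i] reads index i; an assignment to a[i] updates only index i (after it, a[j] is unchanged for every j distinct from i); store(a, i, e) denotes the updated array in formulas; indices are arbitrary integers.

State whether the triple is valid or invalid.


Working backward. After the program, the postcondition (z + e + 9 < e - 4 || (!(e < 3))) <==> (3*mem[z] - 2 > 3*z + 2*e <==> (arr[1] + 3 == z && mem[e] - 7 != 4)) must hold; in canonical form it is (z < -13 || (!(e < 3))) <==> (3*mem[z] > 2*e + 3*z + 2 <==> (arr[1] == z - 3 && mem[e] != 11)).
Before z := e: (e < -13 || (!(e < 3))) <==> (3*mem[e] > 5*e + 2 <==> (arr[1] == e - 3 && mem[e] != 11))
Before e := 3*mem[e]: (3*mem[e] < -13 || (!(3*mem[e] < 3))) <==> (3*mem[3*mem[e]] > 15*mem[e] + 2 <==> (arr[1] == 3*mem[e] - 3 && mem[3*mem[e]] != 11))
Before z := e - 2*e + 5: (3*mem[e] < -13 || (!(3*mem[e] < 3))) <==> (3*mem[3*mem[e]] > 15*mem[e] + 2 <==> (arr[1] == 3*mem[e] - 3 && mem[3*mem[e]] != 11))
The weakest precondition is (3*mem[e] < -13 || (!(3*mem[e] < 3))) <==> (3*mem[3*mem[e]] > 15*mem[e] + 2 <==> (arr[1] == 3*mem[e] - 3 && mem[3*mem[e]] != 11)).
Check whether ((3*mem[1] < -13 || (!(3*mem[1] < 3))) <==> (3*mem[3*mem[1]] > 15*mem[1] + 2 <==> (arr[1] == 3*mem[1] - 3 && mem[3*mem[1]] != 11))) && e == -3 implies it.
Countermodel: at the initial state arr = {[-12] = -12, [-9] = -12, [-3] = -12, [1] = -12, elsewhere -12}, e = -3, mem = {[-12] = -19, [-9] = -14, [-3] = -3, [1] = -4, elsewhere -4}, the precondition holds but the weakest precondition fails.
Answer: invalid
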